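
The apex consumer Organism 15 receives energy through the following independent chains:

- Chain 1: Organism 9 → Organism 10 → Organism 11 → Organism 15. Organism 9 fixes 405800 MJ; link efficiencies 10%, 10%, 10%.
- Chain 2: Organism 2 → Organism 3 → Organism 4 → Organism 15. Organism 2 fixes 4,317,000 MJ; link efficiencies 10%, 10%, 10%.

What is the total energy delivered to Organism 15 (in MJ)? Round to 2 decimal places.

4722.80 MJ

Chain 1: 405800 × 0.1 × 0.1 × 0.1 = 405.8 MJ
Chain 2: 4317000 × 0.1 × 0.1 × 0.1 = 4317 MJ
Total at Organism 15: 405.8 + 4317 = 4722.8 MJ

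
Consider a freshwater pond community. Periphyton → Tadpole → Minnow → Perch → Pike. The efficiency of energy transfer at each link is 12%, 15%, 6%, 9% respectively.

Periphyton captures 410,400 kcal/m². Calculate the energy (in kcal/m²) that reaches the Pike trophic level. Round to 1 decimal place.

39.9 kcal/m²

Tadpole: 410400 × 0.12 = 49248 kcal/m²
Minnow: 49248 × 0.15 = 7387.2 kcal/m²
Perch: 7387.2 × 0.06 = 443.232 kcal/m²
Pike: 443.232 × 0.09 = 39.89088 kcal/m²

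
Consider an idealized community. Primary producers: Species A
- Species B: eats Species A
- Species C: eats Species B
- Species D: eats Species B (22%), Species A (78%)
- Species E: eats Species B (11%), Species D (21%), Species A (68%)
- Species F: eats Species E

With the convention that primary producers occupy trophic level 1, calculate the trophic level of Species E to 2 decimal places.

2.37

Species B: 1 + 1 = 2
Species C: 1 + 2 = 3
Species D: 1 + (0.22×2 + 0.78×1) = 2.22
Species E: 1 + (0.11×2 + 0.21×2.22 + 0.68×1) = 2.3662
Species F: 1 + 2.3662 = 3.3662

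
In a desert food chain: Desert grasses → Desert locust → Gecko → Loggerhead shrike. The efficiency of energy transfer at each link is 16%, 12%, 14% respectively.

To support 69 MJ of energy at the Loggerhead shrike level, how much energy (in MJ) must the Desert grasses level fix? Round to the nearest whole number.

25670 MJ

Cumulative transfer efficiency: 0.16 × 0.12 × 0.14 = 0.002688
Desert grasses energy = 69 / 0.002688 = 25670 MJ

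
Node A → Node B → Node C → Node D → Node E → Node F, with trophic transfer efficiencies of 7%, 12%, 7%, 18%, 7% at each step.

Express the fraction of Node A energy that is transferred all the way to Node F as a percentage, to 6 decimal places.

Product of link efficiencies: 0.07 × 0.12 × 0.07 × 0.18 × 0.07 = 0.0000074088
As a percentage: 0.0000074088 × 100 = 0.000741%

0.000741%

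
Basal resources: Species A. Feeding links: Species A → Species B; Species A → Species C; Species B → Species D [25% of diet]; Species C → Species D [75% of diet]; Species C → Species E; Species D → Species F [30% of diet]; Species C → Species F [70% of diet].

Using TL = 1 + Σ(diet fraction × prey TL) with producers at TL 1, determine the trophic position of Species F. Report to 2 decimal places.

Species B: 1 + 1 = 2
Species C: 1 + 1 = 2
Species D: 1 + (0.25×2 + 0.75×2) = 3
Species E: 1 + 2 = 3
Species F: 1 + (0.3×3 + 0.7×2) = 3.3

3.30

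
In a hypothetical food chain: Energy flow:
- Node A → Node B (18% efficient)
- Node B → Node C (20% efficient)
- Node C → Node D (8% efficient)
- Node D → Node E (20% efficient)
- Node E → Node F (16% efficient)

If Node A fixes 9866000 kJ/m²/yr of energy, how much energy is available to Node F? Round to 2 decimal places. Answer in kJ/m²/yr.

909.25 kJ/m²/yr

Node B: 9866000 × 0.18 = 1775880 kJ/m²/yr
Node C: 1775880 × 0.2 = 355176 kJ/m²/yr
Node D: 355176 × 0.08 = 28414.08 kJ/m²/yr
Node E: 28414.08 × 0.2 = 5682.816 kJ/m²/yr
Node F: 5682.816 × 0.16 = 909.25056 kJ/m²/yr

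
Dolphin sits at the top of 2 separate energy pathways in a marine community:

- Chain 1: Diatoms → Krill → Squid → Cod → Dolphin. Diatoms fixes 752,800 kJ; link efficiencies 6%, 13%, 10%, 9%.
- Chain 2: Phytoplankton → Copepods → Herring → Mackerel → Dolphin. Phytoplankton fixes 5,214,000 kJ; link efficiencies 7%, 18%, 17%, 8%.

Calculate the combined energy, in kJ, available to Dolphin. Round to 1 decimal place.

Chain 1: 752800 × 0.06 × 0.13 × 0.1 × 0.09 = 52.84656 kJ
Chain 2: 5214000 × 0.07 × 0.18 × 0.17 × 0.08 = 893.47104 kJ
Total at Dolphin: 52.84656 + 893.47104 = 946.3176 kJ

946.3 kJ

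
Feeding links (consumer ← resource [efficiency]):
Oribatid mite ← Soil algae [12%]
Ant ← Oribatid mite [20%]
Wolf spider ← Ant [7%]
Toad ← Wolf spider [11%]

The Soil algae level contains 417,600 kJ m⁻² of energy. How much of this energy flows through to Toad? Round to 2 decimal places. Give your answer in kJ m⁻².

Oribatid mite: 417600 × 0.12 = 50112 kJ m⁻²
Ant: 50112 × 0.2 = 10022.4 kJ m⁻²
Wolf spider: 10022.4 × 0.07 = 701.568 kJ m⁻²
Toad: 701.568 × 0.11 = 77.17248 kJ m⁻²

77.17 kJ m⁻²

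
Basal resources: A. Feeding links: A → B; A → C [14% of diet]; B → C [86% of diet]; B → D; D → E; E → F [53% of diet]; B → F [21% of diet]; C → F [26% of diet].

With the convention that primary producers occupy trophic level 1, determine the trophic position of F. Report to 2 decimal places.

B: 1 + 1 = 2
C: 1 + (0.14×1 + 0.86×2) = 2.86
D: 1 + 2 = 3
E: 1 + 3 = 4
F: 1 + (0.53×4 + 0.21×2 + 0.26×2.86) = 4.2836

4.28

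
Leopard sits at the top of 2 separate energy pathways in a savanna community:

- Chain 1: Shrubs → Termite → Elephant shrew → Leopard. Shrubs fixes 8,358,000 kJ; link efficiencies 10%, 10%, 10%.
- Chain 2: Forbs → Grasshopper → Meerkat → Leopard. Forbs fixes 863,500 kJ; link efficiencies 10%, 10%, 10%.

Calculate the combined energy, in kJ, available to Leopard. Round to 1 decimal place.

Chain 1: 8358000 × 0.1 × 0.1 × 0.1 = 8358 kJ
Chain 2: 863500 × 0.1 × 0.1 × 0.1 = 863.5 kJ
Total at Leopard: 8358 + 863.5 = 9221.5 kJ

9221.5 kJ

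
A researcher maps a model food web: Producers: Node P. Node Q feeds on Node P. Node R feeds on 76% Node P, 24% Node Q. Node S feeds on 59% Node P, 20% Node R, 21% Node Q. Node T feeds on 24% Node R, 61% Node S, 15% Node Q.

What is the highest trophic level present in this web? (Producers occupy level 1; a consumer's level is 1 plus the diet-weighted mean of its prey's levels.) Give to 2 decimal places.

Node Q: 1 + 1 = 2
Node R: 1 + (0.76×1 + 0.24×2) = 2.24
Node S: 1 + (0.59×1 + 0.2×2.24 + 0.21×2) = 2.458
Node T: 1 + (0.24×2.24 + 0.61×2.458 + 0.15×2) = 3.33698

3.34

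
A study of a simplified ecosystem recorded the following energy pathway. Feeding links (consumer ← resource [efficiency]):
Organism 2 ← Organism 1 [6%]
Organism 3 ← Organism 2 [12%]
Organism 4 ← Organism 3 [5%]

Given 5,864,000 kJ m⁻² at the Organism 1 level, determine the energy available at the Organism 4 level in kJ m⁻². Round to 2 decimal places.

Organism 2: 5864000 × 0.06 = 351840 kJ m⁻²
Organism 3: 351840 × 0.12 = 42220.8 kJ m⁻²
Organism 4: 42220.8 × 0.05 = 2111.04 kJ m⁻²

2111.04 kJ m⁻²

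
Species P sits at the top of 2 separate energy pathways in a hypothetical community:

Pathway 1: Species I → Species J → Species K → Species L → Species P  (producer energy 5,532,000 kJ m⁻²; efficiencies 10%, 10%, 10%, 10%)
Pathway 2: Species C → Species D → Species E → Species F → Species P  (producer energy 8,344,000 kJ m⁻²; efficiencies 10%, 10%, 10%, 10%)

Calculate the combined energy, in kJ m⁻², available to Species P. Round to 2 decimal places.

1387.60 kJ m⁻²

Pathway 1: 5532000 × 0.1 × 0.1 × 0.1 × 0.1 = 553.2 kJ m⁻²
Pathway 2: 8344000 × 0.1 × 0.1 × 0.1 × 0.1 = 834.4 kJ m⁻²
Total at Species P: 553.2 + 834.4 = 1387.6 kJ m⁻²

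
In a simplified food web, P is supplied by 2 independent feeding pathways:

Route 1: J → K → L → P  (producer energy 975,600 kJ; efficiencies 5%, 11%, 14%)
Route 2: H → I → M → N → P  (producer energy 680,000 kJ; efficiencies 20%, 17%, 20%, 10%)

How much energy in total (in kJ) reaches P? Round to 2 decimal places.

1213.61 kJ

Route 1: 975600 × 0.05 × 0.11 × 0.14 = 751.212 kJ
Route 2: 680000 × 0.2 × 0.17 × 0.2 × 0.1 = 462.4 kJ
Total at P: 751.212 + 462.4 = 1213.612 kJ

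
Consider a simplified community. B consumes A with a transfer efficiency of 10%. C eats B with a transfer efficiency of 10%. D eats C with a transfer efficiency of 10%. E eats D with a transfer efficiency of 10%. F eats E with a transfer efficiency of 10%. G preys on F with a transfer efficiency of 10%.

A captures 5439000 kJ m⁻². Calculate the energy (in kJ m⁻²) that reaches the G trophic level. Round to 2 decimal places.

5.44 kJ m⁻²

B: 5439000 × 0.1 = 543900 kJ m⁻²
C: 543900 × 0.1 = 54390 kJ m⁻²
D: 54390 × 0.1 = 5439 kJ m⁻²
E: 5439 × 0.1 = 543.9 kJ m⁻²
F: 543.9 × 0.1 = 54.39 kJ m⁻²
G: 54.39 × 0.1 = 5.439 kJ m⁻²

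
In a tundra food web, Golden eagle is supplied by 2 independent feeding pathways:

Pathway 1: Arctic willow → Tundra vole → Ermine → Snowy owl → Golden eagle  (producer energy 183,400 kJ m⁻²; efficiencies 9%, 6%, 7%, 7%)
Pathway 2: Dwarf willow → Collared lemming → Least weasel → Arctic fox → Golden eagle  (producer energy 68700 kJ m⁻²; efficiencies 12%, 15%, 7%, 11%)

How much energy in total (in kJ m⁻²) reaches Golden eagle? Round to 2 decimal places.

14.37 kJ m⁻²

Pathway 1: 183400 × 0.09 × 0.06 × 0.07 × 0.07 = 4.852764 kJ m⁻²
Pathway 2: 68700 × 0.12 × 0.15 × 0.07 × 0.11 = 9.52182 kJ m⁻²
Total at Golden eagle: 4.852764 + 9.52182 = 14.374584 kJ m⁻²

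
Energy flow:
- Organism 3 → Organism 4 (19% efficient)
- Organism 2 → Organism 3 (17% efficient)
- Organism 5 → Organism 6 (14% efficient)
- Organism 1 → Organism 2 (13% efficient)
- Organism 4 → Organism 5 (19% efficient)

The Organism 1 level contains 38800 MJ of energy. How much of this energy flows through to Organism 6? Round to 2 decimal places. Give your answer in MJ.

Organism 2: 38800 × 0.13 = 5044 MJ
Organism 3: 5044 × 0.17 = 857.48 MJ
Organism 4: 857.48 × 0.19 = 162.9212 MJ
Organism 5: 162.9212 × 0.19 = 30.955028 MJ
Organism 6: 30.955028 × 0.14 = 4.33370392 MJ

4.33 MJ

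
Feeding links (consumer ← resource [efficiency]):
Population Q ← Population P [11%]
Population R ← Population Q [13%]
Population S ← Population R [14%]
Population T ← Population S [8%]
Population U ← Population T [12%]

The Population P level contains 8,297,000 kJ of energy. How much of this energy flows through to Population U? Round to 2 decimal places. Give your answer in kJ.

Population Q: 8297000 × 0.11 = 912670 kJ
Population R: 912670 × 0.13 = 118647.1 kJ
Population S: 118647.1 × 0.14 = 16610.594 kJ
Population T: 16610.594 × 0.08 = 1328.84752 kJ
Population U: 1328.84752 × 0.12 = 159.4617024 kJ

159.46 kJ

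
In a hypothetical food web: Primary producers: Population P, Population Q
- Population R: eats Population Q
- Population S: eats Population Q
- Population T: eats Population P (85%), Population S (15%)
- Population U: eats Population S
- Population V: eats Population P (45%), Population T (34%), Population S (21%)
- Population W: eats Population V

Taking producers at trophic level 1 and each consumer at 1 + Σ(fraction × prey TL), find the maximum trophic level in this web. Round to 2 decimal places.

Population R: 1 + 1 = 2
Population S: 1 + 1 = 2
Population T: 1 + (0.85×1 + 0.15×2) = 2.15
Population U: 1 + 2 = 3
Population V: 1 + (0.45×1 + 0.34×2.15 + 0.21×2) = 2.601
Population W: 1 + 2.601 = 3.601

3.60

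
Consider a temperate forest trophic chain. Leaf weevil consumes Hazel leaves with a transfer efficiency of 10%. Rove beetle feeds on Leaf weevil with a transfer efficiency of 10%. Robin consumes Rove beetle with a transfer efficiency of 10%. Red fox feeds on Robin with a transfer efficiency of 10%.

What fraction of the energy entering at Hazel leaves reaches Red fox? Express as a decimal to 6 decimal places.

0.000100

Product of link efficiencies: 0.1 × 0.1 × 0.1 × 0.1 = 0.0001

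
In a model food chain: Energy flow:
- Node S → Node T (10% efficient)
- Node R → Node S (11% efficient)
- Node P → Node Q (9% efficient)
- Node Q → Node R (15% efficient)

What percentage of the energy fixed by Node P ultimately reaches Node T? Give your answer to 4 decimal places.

Product of link efficiencies: 0.09 × 0.15 × 0.11 × 0.1 = 0.0001485
As a percentage: 0.0001485 × 100 = 0.0149%

0.0149%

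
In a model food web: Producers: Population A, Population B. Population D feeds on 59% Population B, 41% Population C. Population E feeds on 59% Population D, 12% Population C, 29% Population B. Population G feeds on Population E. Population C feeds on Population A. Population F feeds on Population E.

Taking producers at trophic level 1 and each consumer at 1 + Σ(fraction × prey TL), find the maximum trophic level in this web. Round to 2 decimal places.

Population C: 1 + 1 = 2
Population D: 1 + (0.59×1 + 0.41×2) = 2.41
Population E: 1 + (0.59×2.41 + 0.12×2 + 0.29×1) = 2.9519
Population F: 1 + 2.9519 = 3.9519
Population G: 1 + 2.9519 = 3.9519

3.95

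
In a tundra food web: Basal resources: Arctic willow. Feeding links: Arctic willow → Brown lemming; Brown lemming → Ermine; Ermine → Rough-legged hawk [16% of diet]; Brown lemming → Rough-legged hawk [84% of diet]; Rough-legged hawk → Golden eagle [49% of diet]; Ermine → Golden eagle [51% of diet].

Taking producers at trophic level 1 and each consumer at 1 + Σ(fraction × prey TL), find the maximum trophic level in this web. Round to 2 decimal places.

4.08

Brown lemming: 1 + 1 = 2
Ermine: 1 + 2 = 3
Rough-legged hawk: 1 + (0.16×3 + 0.84×2) = 3.16
Golden eagle: 1 + (0.49×3.16 + 0.51×3) = 4.0784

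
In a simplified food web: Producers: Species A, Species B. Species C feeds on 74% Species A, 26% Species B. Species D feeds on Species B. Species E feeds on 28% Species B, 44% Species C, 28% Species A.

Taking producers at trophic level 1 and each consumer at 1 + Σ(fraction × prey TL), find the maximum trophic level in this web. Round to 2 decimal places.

Species C: 1 + (0.74×1 + 0.26×1) = 2
Species D: 1 + 1 = 2
Species E: 1 + (0.28×1 + 0.44×2 + 0.28×1) = 2.44

2.44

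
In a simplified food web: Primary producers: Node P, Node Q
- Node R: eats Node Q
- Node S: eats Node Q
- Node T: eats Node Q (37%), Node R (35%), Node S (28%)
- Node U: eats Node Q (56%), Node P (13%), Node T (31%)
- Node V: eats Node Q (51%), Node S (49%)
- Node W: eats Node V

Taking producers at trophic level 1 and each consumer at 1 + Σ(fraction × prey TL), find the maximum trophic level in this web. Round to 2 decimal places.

Node R: 1 + 1 = 2
Node S: 1 + 1 = 2
Node T: 1 + (0.37×1 + 0.35×2 + 0.28×2) = 2.63
Node U: 1 + (0.56×1 + 0.13×1 + 0.31×2.63) = 2.5053
Node V: 1 + (0.51×1 + 0.49×2) = 2.49
Node W: 1 + 2.49 = 3.49

3.49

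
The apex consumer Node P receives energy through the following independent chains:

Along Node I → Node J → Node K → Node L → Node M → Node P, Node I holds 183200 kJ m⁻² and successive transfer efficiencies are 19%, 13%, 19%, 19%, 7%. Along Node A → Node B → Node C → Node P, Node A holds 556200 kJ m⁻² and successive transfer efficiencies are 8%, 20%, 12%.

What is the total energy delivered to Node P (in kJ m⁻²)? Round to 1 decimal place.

Via Node I: 183200 × 0.19 × 0.13 × 0.19 × 0.19 × 0.07 = 11.43477608 kJ m⁻²
Via Node A: 556200 × 0.08 × 0.2 × 0.12 = 1067.904 kJ m⁻²
Total at Node P: 11.43477608 + 1067.904 = 1079.33877608 kJ m⁻²

1079.3 kJ m⁻²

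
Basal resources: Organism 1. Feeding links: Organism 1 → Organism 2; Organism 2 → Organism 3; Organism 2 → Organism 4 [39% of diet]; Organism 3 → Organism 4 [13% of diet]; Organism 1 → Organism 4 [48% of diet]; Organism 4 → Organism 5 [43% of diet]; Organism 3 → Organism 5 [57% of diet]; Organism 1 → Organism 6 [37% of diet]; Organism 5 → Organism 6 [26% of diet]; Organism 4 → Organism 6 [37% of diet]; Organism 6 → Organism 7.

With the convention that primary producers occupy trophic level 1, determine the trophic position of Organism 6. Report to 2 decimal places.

Organism 2: 1 + 1 = 2
Organism 3: 1 + 2 = 3
Organism 4: 1 + (0.39×2 + 0.13×3 + 0.48×1) = 2.65
Organism 5: 1 + (0.43×2.65 + 0.57×3) = 3.8495
Organism 6: 1 + (0.37×1 + 0.26×3.8495 + 0.37×2.65) = 3.35137
Organism 7: 1 + 3.35137 = 4.35137

3.35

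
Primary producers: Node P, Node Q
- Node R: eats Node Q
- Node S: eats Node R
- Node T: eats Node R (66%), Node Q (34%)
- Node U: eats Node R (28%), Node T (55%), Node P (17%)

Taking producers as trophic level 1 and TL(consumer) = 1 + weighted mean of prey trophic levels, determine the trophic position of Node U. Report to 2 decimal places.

3.19

Node R: 1 + 1 = 2
Node S: 1 + 2 = 3
Node T: 1 + (0.66×2 + 0.34×1) = 2.66
Node U: 1 + (0.28×2 + 0.55×2.66 + 0.17×1) = 3.193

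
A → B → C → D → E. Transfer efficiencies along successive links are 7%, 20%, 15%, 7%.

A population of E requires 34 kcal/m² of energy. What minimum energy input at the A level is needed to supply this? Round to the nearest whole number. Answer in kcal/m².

Cumulative transfer efficiency: 0.07 × 0.2 × 0.15 × 0.07 = 0.000147
A energy = 34 / 0.000147 = 231293 kcal/m²

231293 kcal/m²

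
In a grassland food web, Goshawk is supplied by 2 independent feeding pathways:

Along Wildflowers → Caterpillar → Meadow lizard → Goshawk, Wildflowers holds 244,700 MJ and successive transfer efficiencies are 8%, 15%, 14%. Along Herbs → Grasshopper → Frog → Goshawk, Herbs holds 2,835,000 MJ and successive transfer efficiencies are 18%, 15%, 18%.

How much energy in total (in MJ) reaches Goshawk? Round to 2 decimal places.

Via Wildflowers: 244700 × 0.08 × 0.15 × 0.14 = 411.096 MJ
Via Herbs: 2835000 × 0.18 × 0.15 × 0.18 = 13778.1 MJ
Total at Goshawk: 411.096 + 13778.1 = 14189.196 MJ

14189.20 MJ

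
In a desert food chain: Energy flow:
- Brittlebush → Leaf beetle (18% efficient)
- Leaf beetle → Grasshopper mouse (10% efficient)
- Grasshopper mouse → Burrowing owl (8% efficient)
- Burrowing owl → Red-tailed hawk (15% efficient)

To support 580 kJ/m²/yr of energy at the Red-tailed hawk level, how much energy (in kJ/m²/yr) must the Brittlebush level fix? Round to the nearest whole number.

2685185 kJ/m²/yr

Cumulative transfer efficiency: 0.18 × 0.1 × 0.08 × 0.15 = 0.000216
Brittlebush energy = 580 / 0.000216 = 2685185 kJ/m²/yr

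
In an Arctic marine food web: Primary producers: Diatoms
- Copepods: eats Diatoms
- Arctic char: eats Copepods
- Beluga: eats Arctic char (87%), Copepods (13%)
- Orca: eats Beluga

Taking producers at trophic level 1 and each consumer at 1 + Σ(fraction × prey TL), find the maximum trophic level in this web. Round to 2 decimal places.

Copepods: 1 + 1 = 2
Arctic char: 1 + 2 = 3
Beluga: 1 + (0.87×3 + 0.13×2) = 3.87
Orca: 1 + 3.87 = 4.87

4.87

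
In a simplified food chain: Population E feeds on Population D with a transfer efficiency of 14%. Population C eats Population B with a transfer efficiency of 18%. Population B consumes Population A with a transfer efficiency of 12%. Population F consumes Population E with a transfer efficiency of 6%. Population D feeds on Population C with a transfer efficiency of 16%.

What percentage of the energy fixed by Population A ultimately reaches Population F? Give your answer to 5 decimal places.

Product of link efficiencies: 0.12 × 0.18 × 0.16 × 0.14 × 0.06 = 0.0000290304
As a percentage: 0.0000290304 × 100 = 0.00290%

0.00290%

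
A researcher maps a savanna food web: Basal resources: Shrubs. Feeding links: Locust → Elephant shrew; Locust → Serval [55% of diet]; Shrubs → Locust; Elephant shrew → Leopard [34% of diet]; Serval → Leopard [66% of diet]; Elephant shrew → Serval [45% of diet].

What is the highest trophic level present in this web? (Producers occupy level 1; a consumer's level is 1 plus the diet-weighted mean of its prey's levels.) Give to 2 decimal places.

4.30

Locust: 1 + 1 = 2
Elephant shrew: 1 + 2 = 3
Serval: 1 + (0.55×2 + 0.45×3) = 3.45
Leopard: 1 + (0.34×3 + 0.66×3.45) = 4.297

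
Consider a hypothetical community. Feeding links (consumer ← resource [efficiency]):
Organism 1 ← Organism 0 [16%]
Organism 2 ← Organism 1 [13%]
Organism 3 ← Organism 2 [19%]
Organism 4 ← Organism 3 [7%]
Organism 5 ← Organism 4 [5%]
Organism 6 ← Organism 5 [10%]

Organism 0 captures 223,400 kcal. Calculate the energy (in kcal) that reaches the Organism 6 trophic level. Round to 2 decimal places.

0.31 kcal

Organism 1: 223400 × 0.16 = 35744 kcal
Organism 2: 35744 × 0.13 = 4646.72 kcal
Organism 3: 4646.72 × 0.19 = 882.8768 kcal
Organism 4: 882.8768 × 0.07 = 61.801376 kcal
Organism 5: 61.801376 × 0.05 = 3.0900688 kcal
Organism 6: 3.0900688 × 0.1 = 0.30900688 kcal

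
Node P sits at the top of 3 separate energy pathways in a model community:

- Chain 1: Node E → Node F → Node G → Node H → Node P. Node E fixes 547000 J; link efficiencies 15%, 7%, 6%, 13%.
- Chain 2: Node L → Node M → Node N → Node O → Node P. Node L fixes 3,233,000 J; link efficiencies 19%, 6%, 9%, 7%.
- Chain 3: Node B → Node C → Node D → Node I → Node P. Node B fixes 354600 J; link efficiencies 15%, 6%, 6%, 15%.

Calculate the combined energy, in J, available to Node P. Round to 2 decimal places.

305.72 J

Chain 1: 547000 × 0.15 × 0.07 × 0.06 × 0.13 = 44.7993 J
Chain 2: 3233000 × 0.19 × 0.06 × 0.09 × 0.07 = 232.19406 J
Chain 3: 354600 × 0.15 × 0.06 × 0.06 × 0.15 = 28.7226 J
Total at Node P: 44.7993 + 232.19406 + 28.7226 = 305.71596 J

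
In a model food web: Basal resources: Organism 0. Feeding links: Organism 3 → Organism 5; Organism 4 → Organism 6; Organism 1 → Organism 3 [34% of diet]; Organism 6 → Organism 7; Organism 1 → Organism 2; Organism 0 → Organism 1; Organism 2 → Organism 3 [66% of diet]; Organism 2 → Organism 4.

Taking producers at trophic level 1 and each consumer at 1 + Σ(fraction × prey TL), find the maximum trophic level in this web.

Organism 1: 1 + 1 = 2
Organism 2: 1 + 2 = 3
Organism 3: 1 + (0.66×3 + 0.34×2) = 3.66
Organism 4: 1 + 3 = 4
Organism 5: 1 + 3.66 = 4.66
Organism 6: 1 + 4 = 5
Organism 7: 1 + 5 = 6

6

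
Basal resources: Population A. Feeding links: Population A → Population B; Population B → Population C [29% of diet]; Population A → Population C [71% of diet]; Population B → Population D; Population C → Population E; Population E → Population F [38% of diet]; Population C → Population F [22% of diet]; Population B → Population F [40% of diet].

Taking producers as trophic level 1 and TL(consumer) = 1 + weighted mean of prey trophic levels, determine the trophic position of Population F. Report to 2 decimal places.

Population B: 1 + 1 = 2
Population C: 1 + (0.29×2 + 0.71×1) = 2.29
Population D: 1 + 2 = 3
Population E: 1 + 2.29 = 3.29
Population F: 1 + (0.38×3.29 + 0.22×2.29 + 0.4×2) = 3.554

3.55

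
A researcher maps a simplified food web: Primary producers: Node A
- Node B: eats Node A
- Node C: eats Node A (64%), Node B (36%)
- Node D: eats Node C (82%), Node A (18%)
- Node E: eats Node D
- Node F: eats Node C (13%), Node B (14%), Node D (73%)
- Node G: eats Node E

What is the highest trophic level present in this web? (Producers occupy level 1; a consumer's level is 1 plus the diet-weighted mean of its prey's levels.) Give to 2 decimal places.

Node B: 1 + 1 = 2
Node C: 1 + (0.64×1 + 0.36×2) = 2.36
Node D: 1 + (0.82×2.36 + 0.18×1) = 3.1152
Node E: 1 + 3.1152 = 4.1152
Node F: 1 + (0.13×2.36 + 0.14×2 + 0.73×3.1152) = 3.860896
Node G: 1 + 4.1152 = 5.1152

5.12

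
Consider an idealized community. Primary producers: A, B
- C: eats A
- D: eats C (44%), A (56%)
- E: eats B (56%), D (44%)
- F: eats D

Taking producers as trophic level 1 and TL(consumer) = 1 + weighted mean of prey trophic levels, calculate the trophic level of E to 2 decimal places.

C: 1 + 1 = 2
D: 1 + (0.44×2 + 0.56×1) = 2.44
E: 1 + (0.56×1 + 0.44×2.44) = 2.6336
F: 1 + 2.44 = 3.44

2.63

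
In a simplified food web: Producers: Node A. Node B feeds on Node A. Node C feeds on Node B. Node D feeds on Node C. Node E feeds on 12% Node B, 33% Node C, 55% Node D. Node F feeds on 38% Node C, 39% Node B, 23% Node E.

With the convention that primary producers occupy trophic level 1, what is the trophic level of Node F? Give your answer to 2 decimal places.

Node B: 1 + 1 = 2
Node C: 1 + 2 = 3
Node D: 1 + 3 = 4
Node E: 1 + (0.12×2 + 0.33×3 + 0.55×4) = 4.43
Node F: 1 + (0.38×3 + 0.39×2 + 0.23×4.43) = 3.9389

3.94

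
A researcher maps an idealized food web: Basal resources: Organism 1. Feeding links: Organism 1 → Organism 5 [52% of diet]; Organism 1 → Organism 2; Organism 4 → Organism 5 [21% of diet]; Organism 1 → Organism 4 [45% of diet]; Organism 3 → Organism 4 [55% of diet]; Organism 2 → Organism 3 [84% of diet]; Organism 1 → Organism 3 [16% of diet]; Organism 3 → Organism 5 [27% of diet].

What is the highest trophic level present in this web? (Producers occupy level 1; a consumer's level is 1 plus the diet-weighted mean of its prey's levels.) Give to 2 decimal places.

Organism 2: 1 + 1 = 2
Organism 3: 1 + (0.84×2 + 0.16×1) = 2.84
Organism 4: 1 + (0.45×1 + 0.55×2.84) = 3.012
Organism 5: 1 + (0.52×1 + 0.27×2.84 + 0.21×3.012) = 2.91932

3.01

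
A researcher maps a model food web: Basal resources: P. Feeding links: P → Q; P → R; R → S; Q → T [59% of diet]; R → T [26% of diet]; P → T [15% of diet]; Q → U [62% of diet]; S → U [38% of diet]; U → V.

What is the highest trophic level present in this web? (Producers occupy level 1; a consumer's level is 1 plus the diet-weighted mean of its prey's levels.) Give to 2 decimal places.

Q: 1 + 1 = 2
R: 1 + 1 = 2
S: 1 + 2 = 3
T: 1 + (0.59×2 + 0.26×2 + 0.15×1) = 2.85
U: 1 + (0.62×2 + 0.38×3) = 3.38
V: 1 + 3.38 = 4.38

4.38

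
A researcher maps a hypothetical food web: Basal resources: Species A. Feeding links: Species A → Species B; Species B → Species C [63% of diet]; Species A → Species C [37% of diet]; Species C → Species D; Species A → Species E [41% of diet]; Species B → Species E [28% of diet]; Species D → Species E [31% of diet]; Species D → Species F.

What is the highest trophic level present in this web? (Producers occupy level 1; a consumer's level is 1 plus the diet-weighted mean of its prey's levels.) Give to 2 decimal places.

Species B: 1 + 1 = 2
Species C: 1 + (0.63×2 + 0.37×1) = 2.63
Species D: 1 + 2.63 = 3.63
Species E: 1 + (0.41×1 + 0.28×2 + 0.31×3.63) = 3.0953
Species F: 1 + 3.63 = 4.63

4.63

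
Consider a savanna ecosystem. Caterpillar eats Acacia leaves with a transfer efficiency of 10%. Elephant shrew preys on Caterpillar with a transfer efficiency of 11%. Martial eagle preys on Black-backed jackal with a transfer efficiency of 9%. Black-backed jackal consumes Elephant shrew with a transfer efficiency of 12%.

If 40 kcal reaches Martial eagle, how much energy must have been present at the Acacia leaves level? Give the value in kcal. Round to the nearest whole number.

336700 kcal

Cumulative transfer efficiency: 0.1 × 0.11 × 0.12 × 0.09 = 0.0001188
Acacia leaves energy = 40 / 0.0001188 = 336700 kcal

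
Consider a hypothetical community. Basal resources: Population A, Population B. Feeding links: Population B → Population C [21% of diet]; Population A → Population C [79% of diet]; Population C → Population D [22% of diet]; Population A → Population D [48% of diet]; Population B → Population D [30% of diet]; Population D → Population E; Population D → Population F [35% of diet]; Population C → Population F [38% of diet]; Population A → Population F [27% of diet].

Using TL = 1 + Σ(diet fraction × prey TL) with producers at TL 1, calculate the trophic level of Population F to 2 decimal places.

2.81

Population C: 1 + (0.21×1 + 0.79×1) = 2
Population D: 1 + (0.22×2 + 0.48×1 + 0.3×1) = 2.22
Population E: 1 + 2.22 = 3.22
Population F: 1 + (0.35×2.22 + 0.38×2 + 0.27×1) = 2.807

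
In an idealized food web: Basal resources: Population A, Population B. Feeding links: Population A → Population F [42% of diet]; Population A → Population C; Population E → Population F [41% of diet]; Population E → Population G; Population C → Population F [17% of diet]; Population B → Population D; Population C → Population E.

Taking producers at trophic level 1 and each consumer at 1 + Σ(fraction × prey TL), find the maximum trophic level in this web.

Population C: 1 + 1 = 2
Population D: 1 + 1 = 2
Population E: 1 + 2 = 3
Population F: 1 + (0.41×3 + 0.42×1 + 0.17×2) = 2.99
Population G: 1 + 3 = 4

4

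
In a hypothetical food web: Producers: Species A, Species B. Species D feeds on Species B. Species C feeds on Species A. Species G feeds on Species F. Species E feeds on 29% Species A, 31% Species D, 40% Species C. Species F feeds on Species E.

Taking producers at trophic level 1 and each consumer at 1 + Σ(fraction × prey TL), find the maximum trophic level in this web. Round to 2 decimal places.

Species C: 1 + 1 = 2
Species D: 1 + 1 = 2
Species E: 1 + (0.29×1 + 0.31×2 + 0.4×2) = 2.71
Species F: 1 + 2.71 = 3.71
Species G: 1 + 3.71 = 4.71

4.71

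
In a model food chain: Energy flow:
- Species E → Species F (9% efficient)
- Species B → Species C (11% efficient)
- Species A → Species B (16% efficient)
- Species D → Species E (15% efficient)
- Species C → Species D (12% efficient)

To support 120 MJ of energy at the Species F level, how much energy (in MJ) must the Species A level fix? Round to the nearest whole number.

4208754 MJ

Cumulative transfer efficiency: 0.16 × 0.11 × 0.12 × 0.15 × 0.09 = 0.000028512
Species A energy = 120 / 0.000028512 = 4208754 MJ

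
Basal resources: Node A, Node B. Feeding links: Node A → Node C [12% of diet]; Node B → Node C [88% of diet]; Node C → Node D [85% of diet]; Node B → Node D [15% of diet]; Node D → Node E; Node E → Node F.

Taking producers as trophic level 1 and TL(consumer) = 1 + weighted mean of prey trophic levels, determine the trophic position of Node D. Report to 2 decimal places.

Node C: 1 + (0.12×1 + 0.88×1) = 2
Node D: 1 + (0.85×2 + 0.15×1) = 2.85
Node E: 1 + 2.85 = 3.85
Node F: 1 + 3.85 = 4.85

2.85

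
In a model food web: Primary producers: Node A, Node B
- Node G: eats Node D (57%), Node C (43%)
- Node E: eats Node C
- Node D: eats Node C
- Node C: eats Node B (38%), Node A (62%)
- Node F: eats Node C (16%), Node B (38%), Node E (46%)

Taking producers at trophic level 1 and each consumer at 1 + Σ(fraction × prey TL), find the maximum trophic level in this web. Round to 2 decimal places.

Node C: 1 + (0.38×1 + 0.62×1) = 2
Node D: 1 + 2 = 3
Node E: 1 + 2 = 3
Node F: 1 + (0.16×2 + 0.38×1 + 0.46×3) = 3.08
Node G: 1 + (0.57×3 + 0.43×2) = 3.57

3.57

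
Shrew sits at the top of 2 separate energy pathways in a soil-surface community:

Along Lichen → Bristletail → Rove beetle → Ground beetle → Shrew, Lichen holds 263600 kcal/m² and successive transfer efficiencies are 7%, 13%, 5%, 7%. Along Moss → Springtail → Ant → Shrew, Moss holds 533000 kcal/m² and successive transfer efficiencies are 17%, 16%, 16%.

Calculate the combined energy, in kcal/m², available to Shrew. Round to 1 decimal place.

2328.0 kcal/m²

Via Lichen: 263600 × 0.07 × 0.13 × 0.05 × 0.07 = 8.39566 kcal/m²
Via Moss: 533000 × 0.17 × 0.16 × 0.16 = 2319.616 kcal/m²
Total at Shrew: 8.39566 + 2319.616 = 2328.01166 kcal/m²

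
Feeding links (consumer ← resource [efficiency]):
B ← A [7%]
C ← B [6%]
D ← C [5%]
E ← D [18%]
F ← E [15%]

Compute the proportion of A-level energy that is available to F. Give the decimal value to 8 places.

Product of link efficiencies: 0.07 × 0.06 × 0.05 × 0.18 × 0.15 = 0.00000567

0.00000567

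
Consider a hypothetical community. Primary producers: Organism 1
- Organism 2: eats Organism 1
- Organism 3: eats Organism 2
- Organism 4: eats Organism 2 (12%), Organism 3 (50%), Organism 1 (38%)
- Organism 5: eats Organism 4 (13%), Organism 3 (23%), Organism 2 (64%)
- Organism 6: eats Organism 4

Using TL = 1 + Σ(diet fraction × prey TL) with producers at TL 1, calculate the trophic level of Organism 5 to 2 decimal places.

Organism 2: 1 + 1 = 2
Organism 3: 1 + 2 = 3
Organism 4: 1 + (0.12×2 + 0.5×3 + 0.38×1) = 3.12
Organism 5: 1 + (0.13×3.12 + 0.23×3 + 0.64×2) = 3.3756
Organism 6: 1 + 3.12 = 4.12

3.38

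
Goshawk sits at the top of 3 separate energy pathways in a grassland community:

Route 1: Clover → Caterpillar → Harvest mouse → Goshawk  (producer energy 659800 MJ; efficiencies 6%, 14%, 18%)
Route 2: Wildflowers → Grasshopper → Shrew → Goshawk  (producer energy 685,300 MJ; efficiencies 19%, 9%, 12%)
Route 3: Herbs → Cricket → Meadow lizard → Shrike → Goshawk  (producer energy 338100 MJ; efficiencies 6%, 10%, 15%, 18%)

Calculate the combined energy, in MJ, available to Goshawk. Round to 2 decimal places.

Route 1: 659800 × 0.06 × 0.14 × 0.18 = 997.6176 MJ
Route 2: 685300 × 0.19 × 0.09 × 0.12 = 1406.2356 MJ
Route 3: 338100 × 0.06 × 0.1 × 0.15 × 0.18 = 54.7722 MJ
Total at Goshawk: 997.6176 + 1406.2356 + 54.7722 = 2458.6254 MJ

2458.63 MJ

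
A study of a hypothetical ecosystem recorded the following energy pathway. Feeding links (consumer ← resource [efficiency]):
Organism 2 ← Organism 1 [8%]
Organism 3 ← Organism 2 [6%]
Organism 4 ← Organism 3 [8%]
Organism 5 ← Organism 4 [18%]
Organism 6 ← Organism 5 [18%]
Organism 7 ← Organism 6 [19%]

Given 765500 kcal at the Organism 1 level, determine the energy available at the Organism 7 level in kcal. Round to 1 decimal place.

Organism 2: 765500 × 0.08 = 61240 kcal
Organism 3: 61240 × 0.06 = 3674.4 kcal
Organism 4: 3674.4 × 0.08 = 293.952 kcal
Organism 5: 293.952 × 0.18 = 52.91136 kcal
Organism 6: 52.91136 × 0.18 = 9.5240448 kcal
Organism 7: 9.5240448 × 0.19 = 1.809568512 kcal

1.8 kcal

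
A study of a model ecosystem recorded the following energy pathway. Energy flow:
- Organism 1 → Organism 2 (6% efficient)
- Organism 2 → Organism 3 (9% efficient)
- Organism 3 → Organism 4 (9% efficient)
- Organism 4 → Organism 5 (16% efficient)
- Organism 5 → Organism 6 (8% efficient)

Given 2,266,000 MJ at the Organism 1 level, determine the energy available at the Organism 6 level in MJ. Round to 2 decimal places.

14.10 MJ

Organism 2: 2266000 × 0.06 = 135960 MJ
Organism 3: 135960 × 0.09 = 12236.4 MJ
Organism 4: 12236.4 × 0.09 = 1101.276 MJ
Organism 5: 1101.276 × 0.16 = 176.20416 MJ
Organism 6: 176.20416 × 0.08 = 14.0963328 MJ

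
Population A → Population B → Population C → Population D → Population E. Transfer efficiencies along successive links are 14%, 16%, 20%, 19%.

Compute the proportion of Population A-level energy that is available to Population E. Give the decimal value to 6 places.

Product of link efficiencies: 0.14 × 0.16 × 0.2 × 0.19 = 0.0008512

0.000851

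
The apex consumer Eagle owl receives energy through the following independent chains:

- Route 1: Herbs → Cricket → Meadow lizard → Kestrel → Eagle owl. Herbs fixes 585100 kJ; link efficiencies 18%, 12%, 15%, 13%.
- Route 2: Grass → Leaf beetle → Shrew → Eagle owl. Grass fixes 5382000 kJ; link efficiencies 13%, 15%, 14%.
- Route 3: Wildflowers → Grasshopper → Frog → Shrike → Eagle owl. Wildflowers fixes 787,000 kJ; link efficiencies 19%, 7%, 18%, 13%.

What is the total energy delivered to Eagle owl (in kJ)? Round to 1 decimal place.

Route 1: 585100 × 0.18 × 0.12 × 0.15 × 0.13 = 246.44412 kJ
Route 2: 5382000 × 0.13 × 0.15 × 0.14 = 14692.86 kJ
Route 3: 787000 × 0.19 × 0.07 × 0.18 × 0.13 = 244.93014 kJ
Total at Eagle owl: 246.44412 + 14692.86 + 244.93014 = 15184.23426 kJ

15184.2 kJ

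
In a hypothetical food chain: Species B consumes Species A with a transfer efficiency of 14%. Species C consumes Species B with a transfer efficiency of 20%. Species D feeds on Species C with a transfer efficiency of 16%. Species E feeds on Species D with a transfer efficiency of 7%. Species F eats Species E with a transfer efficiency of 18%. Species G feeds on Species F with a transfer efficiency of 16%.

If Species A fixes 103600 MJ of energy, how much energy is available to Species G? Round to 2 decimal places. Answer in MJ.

0.94 MJ

Species B: 103600 × 0.14 = 14504 MJ
Species C: 14504 × 0.2 = 2900.8 MJ
Species D: 2900.8 × 0.16 = 464.128 MJ
Species E: 464.128 × 0.07 = 32.48896 MJ
Species F: 32.48896 × 0.18 = 5.8480128 MJ
Species G: 5.8480128 × 0.16 = 0.935682048 MJ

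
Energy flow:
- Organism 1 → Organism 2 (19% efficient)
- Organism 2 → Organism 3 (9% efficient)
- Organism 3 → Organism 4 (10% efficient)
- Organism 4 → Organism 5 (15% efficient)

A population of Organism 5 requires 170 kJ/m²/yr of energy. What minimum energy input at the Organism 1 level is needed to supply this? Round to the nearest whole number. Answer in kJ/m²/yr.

Cumulative transfer efficiency: 0.19 × 0.09 × 0.1 × 0.15 = 0.0002565
Organism 1 energy = 170 / 0.0002565 = 662768 kJ/m²/yr

662768 kJ/m²/yr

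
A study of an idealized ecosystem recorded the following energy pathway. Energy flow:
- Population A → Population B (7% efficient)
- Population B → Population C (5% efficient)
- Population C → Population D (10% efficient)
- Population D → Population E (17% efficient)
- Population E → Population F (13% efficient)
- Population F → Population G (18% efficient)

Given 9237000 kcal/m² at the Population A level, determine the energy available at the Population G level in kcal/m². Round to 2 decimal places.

12.86 kcal/m²

Population B: 9237000 × 0.07 = 646590 kcal/m²
Population C: 646590 × 0.05 = 32329.5 kcal/m²
Population D: 32329.5 × 0.1 = 3232.95 kcal/m²
Population E: 3232.95 × 0.17 = 549.6015 kcal/m²
Population F: 549.6015 × 0.13 = 71.448195 kcal/m²
Population G: 71.448195 × 0.18 = 12.8606751 kcal/m²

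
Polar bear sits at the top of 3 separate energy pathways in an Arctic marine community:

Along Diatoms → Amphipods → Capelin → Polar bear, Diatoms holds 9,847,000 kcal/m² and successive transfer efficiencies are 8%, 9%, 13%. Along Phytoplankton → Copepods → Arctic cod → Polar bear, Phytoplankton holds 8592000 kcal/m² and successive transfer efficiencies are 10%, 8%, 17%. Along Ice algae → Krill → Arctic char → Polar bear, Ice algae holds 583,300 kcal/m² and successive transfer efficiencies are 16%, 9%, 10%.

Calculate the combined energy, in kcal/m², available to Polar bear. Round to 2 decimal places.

21741.86 kcal/m²

Via Diatoms: 9847000 × 0.08 × 0.09 × 0.13 = 9216.792 kcal/m²
Via Phytoplankton: 8592000 × 0.1 × 0.08 × 0.17 = 11685.12 kcal/m²
Via Ice algae: 583300 × 0.16 × 0.09 × 0.1 = 839.952 kcal/m²
Total at Polar bear: 9216.792 + 11685.12 + 839.952 = 21741.864 kcal/m²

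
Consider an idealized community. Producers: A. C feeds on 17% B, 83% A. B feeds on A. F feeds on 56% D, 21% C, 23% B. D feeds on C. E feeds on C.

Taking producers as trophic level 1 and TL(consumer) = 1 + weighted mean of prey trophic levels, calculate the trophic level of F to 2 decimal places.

3.69

B: 1 + 1 = 2
C: 1 + (0.17×2 + 0.83×1) = 2.17
D: 1 + 2.17 = 3.17
E: 1 + 2.17 = 3.17
F: 1 + (0.56×3.17 + 0.21×2.17 + 0.23×2) = 3.6909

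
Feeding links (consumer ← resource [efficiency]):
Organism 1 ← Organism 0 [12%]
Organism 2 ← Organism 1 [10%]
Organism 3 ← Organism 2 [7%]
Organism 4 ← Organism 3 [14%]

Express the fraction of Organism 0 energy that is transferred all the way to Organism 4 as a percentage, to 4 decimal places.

Product of link efficiencies: 0.12 × 0.1 × 0.07 × 0.14 = 0.0001176
As a percentage: 0.0001176 × 100 = 0.0118%

0.0118%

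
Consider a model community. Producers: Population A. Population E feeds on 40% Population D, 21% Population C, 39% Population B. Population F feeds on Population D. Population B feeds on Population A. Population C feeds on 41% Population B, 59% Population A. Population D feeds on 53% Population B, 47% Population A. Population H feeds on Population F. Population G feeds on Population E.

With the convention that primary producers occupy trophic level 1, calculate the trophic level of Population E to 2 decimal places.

3.30

Population B: 1 + 1 = 2
Population C: 1 + (0.41×2 + 0.59×1) = 2.41
Population D: 1 + (0.53×2 + 0.47×1) = 2.53
Population E: 1 + (0.4×2.53 + 0.21×2.41 + 0.39×2) = 3.2981
Population F: 1 + 2.53 = 3.53
Population G: 1 + 3.2981 = 4.2981
Population H: 1 + 3.53 = 4.53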